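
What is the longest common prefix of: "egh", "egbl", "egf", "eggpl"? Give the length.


Words: egh, egbl, egf, eggpl
  Position 0: all 'e' => match
  Position 1: all 'g' => match
  Position 2: ('h', 'b', 'f', 'g') => mismatch, stop
LCP = "eg" (length 2)

2


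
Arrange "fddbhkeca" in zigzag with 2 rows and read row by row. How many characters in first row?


Zigzag "fddbhkeca" into 2 rows:
Placing characters:
  'f' => row 0
  'd' => row 1
  'd' => row 0
  'b' => row 1
  'h' => row 0
  'k' => row 1
  'e' => row 0
  'c' => row 1
  'a' => row 0
Rows:
  Row 0: "fdhea"
  Row 1: "dbkc"
First row length: 5

5


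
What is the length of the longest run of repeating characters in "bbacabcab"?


Input: "bbacabcab"
Scanning for longest run:
  Position 1 ('b'): continues run of 'b', length=2
  Position 2 ('a'): new char, reset run to 1
  Position 3 ('c'): new char, reset run to 1
  Position 4 ('a'): new char, reset run to 1
  Position 5 ('b'): new char, reset run to 1
  Position 6 ('c'): new char, reset run to 1
  Position 7 ('a'): new char, reset run to 1
  Position 8 ('b'): new char, reset run to 1
Longest run: 'b' with length 2

2


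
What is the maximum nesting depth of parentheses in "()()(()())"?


Input: "()()(()())"
Tracking depth:
  Position 0 '(': depth becomes 1
  Position 1 ')': depth becomes 0
  Position 2 '(': depth becomes 1
  Position 3 ')': depth becomes 0
  Position 4 '(': depth becomes 1
  Position 5 '(': depth becomes 2
  Position 6 ')': depth becomes 1
  Position 7 '(': depth becomes 2
  Position 8 ')': depth becomes 1
  Position 9 ')': depth becomes 0
Maximum depth reached: 2

2


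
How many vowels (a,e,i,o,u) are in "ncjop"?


Input: ncjop
Checking each character:
  'n' at position 0: consonant
  'c' at position 1: consonant
  'j' at position 2: consonant
  'o' at position 3: vowel (running total: 1)
  'p' at position 4: consonant
Total vowels: 1

1


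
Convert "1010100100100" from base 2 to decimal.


Input: "1010100100100" in base 2
Positional expansion:
  Digit '1' (value 1) x 2^12 = 4096
  Digit '0' (value 0) x 2^11 = 0
  Digit '1' (value 1) x 2^10 = 1024
  Digit '0' (value 0) x 2^9 = 0
  Digit '1' (value 1) x 2^8 = 256
  Digit '0' (value 0) x 2^7 = 0
  Digit '0' (value 0) x 2^6 = 0
  Digit '1' (value 1) x 2^5 = 32
  Digit '0' (value 0) x 2^4 = 0
  Digit '0' (value 0) x 2^3 = 0
  Digit '1' (value 1) x 2^2 = 4
  Digit '0' (value 0) x 2^1 = 0
  Digit '0' (value 0) x 2^0 = 0
Sum = 5412

5412


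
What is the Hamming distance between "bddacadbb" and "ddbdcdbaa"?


Comparing "bddacadbb" and "ddbdcdbaa" position by position:
  Position 0: 'b' vs 'd' => differ
  Position 1: 'd' vs 'd' => same
  Position 2: 'd' vs 'b' => differ
  Position 3: 'a' vs 'd' => differ
  Position 4: 'c' vs 'c' => same
  Position 5: 'a' vs 'd' => differ
  Position 6: 'd' vs 'b' => differ
  Position 7: 'b' vs 'a' => differ
  Position 8: 'b' vs 'a' => differ
Total differences (Hamming distance): 7

7


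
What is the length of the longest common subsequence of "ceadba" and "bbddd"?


LCS of "ceadba" and "bbddd"
DP table:
           b    b    d    d    d
      0    0    0    0    0    0
  c   0    0    0    0    0    0
  e   0    0    0    0    0    0
  a   0    0    0    0    0    0
  d   0    0    0    1    1    1
  b   0    1    1    1    1    1
  a   0    1    1    1    1    1
LCS length = dp[6][5] = 1

1


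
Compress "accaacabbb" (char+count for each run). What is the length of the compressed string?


Input: accaacabbb
Runs:
  'a' x 1 => "a1"
  'c' x 2 => "c2"
  'a' x 2 => "a2"
  'c' x 1 => "c1"
  'a' x 1 => "a1"
  'b' x 3 => "b3"
Compressed: "a1c2a2c1a1b3"
Compressed length: 12

12


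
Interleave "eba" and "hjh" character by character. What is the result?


Interleaving "eba" and "hjh":
  Position 0: 'e' from first, 'h' from second => "eh"
  Position 1: 'b' from first, 'j' from second => "bj"
  Position 2: 'a' from first, 'h' from second => "ah"
Result: ehbjah

ehbjah


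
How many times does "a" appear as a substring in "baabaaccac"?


Searching for "a" in "baabaaccac"
Scanning each position:
  Position 0: "b" => no
  Position 1: "a" => MATCH
  Position 2: "a" => MATCH
  Position 3: "b" => no
  Position 4: "a" => MATCH
  Position 5: "a" => MATCH
  Position 6: "c" => no
  Position 7: "c" => no
  Position 8: "a" => MATCH
  Position 9: "c" => no
Total occurrences: 5

5


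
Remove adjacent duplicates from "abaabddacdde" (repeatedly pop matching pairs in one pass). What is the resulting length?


Input: abaabddacdde
Stack-based adjacent duplicate removal:
  Read 'a': push. Stack: a
  Read 'b': push. Stack: ab
  Read 'a': push. Stack: aba
  Read 'a': matches stack top 'a' => pop. Stack: ab
  Read 'b': matches stack top 'b' => pop. Stack: a
  Read 'd': push. Stack: ad
  Read 'd': matches stack top 'd' => pop. Stack: a
  Read 'a': matches stack top 'a' => pop. Stack: (empty)
  Read 'c': push. Stack: c
  Read 'd': push. Stack: cd
  Read 'd': matches stack top 'd' => pop. Stack: c
  Read 'e': push. Stack: ce
Final stack: "ce" (length 2)

2


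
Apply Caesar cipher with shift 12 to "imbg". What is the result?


Caesar cipher: shift "imbg" by 12
  'i' (pos 8) + 12 = pos 20 = 'u'
  'm' (pos 12) + 12 = pos 24 = 'y'
  'b' (pos 1) + 12 = pos 13 = 'n'
  'g' (pos 6) + 12 = pos 18 = 's'
Result: uyns

uyns


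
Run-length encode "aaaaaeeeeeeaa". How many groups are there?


Input: aaaaaeeeeeeaa
Scanning for consecutive runs:
  Group 1: 'a' x 5 (positions 0-4)
  Group 2: 'e' x 6 (positions 5-10)
  Group 3: 'a' x 2 (positions 11-12)
Total groups: 3

3


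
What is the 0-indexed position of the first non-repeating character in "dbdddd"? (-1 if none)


Input: dbdddd
Character frequencies:
  'b': 1
  'd': 5
Scanning left to right for freq == 1:
  Position 0 ('d'): freq=5, skip
  Position 1 ('b'): unique! => answer = 1

1


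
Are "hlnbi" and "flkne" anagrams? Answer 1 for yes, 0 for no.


Strings: "hlnbi", "flkne"
Sorted first:  bhiln
Sorted second: efkln
Differ at position 0: 'b' vs 'e' => not anagrams

0


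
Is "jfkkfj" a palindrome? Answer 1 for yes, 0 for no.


Input: jfkkfj
Reversed: jfkkfj
  Compare pos 0 ('j') with pos 5 ('j'): match
  Compare pos 1 ('f') with pos 4 ('f'): match
  Compare pos 2 ('k') with pos 3 ('k'): match
Result: palindrome

1


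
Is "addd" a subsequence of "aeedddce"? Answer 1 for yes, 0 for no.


Check if "addd" is a subsequence of "aeedddce"
Greedy scan:
  Position 0 ('a'): matches sub[0] = 'a'
  Position 1 ('e'): no match needed
  Position 2 ('e'): no match needed
  Position 3 ('d'): matches sub[1] = 'd'
  Position 4 ('d'): matches sub[2] = 'd'
  Position 5 ('d'): matches sub[3] = 'd'
  Position 6 ('c'): no match needed
  Position 7 ('e'): no match needed
All 4 characters matched => is a subsequence

1


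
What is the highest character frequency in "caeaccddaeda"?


Input: caeaccddaeda
Character counts:
  'a': 4
  'c': 3
  'd': 3
  'e': 2
Maximum frequency: 4

4


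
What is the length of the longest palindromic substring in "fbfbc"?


Input: "fbfbc"
Checking substrings for palindromes:
  [0:3] "fbf" (len 3) => palindrome
  [1:4] "bfb" (len 3) => palindrome
Longest palindromic substring: "fbf" with length 3

3


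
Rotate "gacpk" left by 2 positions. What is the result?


Input: "gacpk", rotate left by 2
First 2 characters: "ga"
Remaining characters: "cpk"
Concatenate remaining + first: "cpk" + "ga" = "cpkga"

cpkga


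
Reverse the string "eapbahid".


Input: eapbahid
Reading characters right to left:
  Position 7: 'd'
  Position 6: 'i'
  Position 5: 'h'
  Position 4: 'a'
  Position 3: 'b'
  Position 2: 'p'
  Position 1: 'a'
  Position 0: 'e'
Reversed: dihabpae

dihabpae


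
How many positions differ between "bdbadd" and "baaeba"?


Comparing "bdbadd" and "baaeba" position by position:
  Position 0: 'b' vs 'b' => same
  Position 1: 'd' vs 'a' => DIFFER
  Position 2: 'b' vs 'a' => DIFFER
  Position 3: 'a' vs 'e' => DIFFER
  Position 4: 'd' vs 'b' => DIFFER
  Position 5: 'd' vs 'a' => DIFFER
Positions that differ: 5

5


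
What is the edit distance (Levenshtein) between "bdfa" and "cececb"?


Computing edit distance: "bdfa" -> "cececb"
DP table:
           c    e    c    e    c    b
      0    1    2    3    4    5    6
  b   1    1    2    3    4    5    5
  d   2    2    2    3    4    5    6
  f   3    3    3    3    4    5    6
  a   4    4    4    4    4    5    6
Edit distance = dp[4][6] = 6

6


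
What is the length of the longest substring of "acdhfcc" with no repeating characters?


Input: "acdhfcc"
Sliding window (track last position of each char):
  Position 0 ('a'): window [0,0] length 1 -- new best
  Position 1 ('c'): window [0,1] length 2 -- new best
  Position 2 ('d'): window [0,2] length 3 -- new best
  Position 3 ('h'): window [0,3] length 4 -- new best
  Position 4 ('f'): window [0,4] length 5 -- new best
  Position 5 ('c'): repeat (last at 1), move window start to 2
  Position 5 ('c'): window [2,5] length 4
  Position 6 ('c'): repeat (last at 5), move window start to 6
  Position 6 ('c'): window [6,6] length 1
Longest substring with no repeats: "acdhf" with length 5

5


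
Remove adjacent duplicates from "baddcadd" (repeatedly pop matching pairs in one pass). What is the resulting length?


Input: baddcadd
Stack-based adjacent duplicate removal:
  Read 'b': push. Stack: b
  Read 'a': push. Stack: ba
  Read 'd': push. Stack: bad
  Read 'd': matches stack top 'd' => pop. Stack: ba
  Read 'c': push. Stack: bac
  Read 'a': push. Stack: baca
  Read 'd': push. Stack: bacad
  Read 'd': matches stack top 'd' => pop. Stack: baca
Final stack: "baca" (length 4)

4


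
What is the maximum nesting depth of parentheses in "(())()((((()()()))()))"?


Input: "(())()((((()()()))()))"
Tracking depth:
  Position 0 '(': depth becomes 1
  Position 1 '(': depth becomes 2
  Position 2 ')': depth becomes 1
  Position 3 ')': depth becomes 0
  Position 4 '(': depth becomes 1
  Position 5 ')': depth becomes 0
  Position 6 '(': depth becomes 1
  Position 7 '(': depth becomes 2
  Position 8 '(': depth becomes 3
  Position 9 '(': depth becomes 4
  Position 10 '(': depth becomes 5
  Position 11 ')': depth becomes 4
  Position 12 '(': depth becomes 5
  Position 13 ')': depth becomes 4
  Position 14 '(': depth becomes 5
  Position 15 ')': depth becomes 4
  Position 16 ')': depth becomes 3
  Position 17 ')': depth becomes 2
  Position 18 '(': depth becomes 3
  Position 19 ')': depth becomes 2
  Position 20 ')': depth becomes 1
  Position 21 ')': depth becomes 0
Maximum depth reached: 5

5


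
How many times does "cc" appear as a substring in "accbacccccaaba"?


Searching for "cc" in "accbacccccaaba"
Scanning each position:
  Position 0: "ac" => no
  Position 1: "cc" => MATCH
  Position 2: "cb" => no
  Position 3: "ba" => no
  Position 4: "ac" => no
  Position 5: "cc" => MATCH
  Position 6: "cc" => MATCH
  Position 7: "cc" => MATCH
  Position 8: "cc" => MATCH
  Position 9: "ca" => no
  Position 10: "aa" => no
  Position 11: "ab" => no
  Position 12: "ba" => no
Total occurrences: 5

5


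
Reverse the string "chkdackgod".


Input: chkdackgod
Reading characters right to left:
  Position 9: 'd'
  Position 8: 'o'
  Position 7: 'g'
  Position 6: 'k'
  Position 5: 'c'
  Position 4: 'a'
  Position 3: 'd'
  Position 2: 'k'
  Position 1: 'h'
  Position 0: 'c'
Reversed: dogkcadkhc

dogkcadkhc


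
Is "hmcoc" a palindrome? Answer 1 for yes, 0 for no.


Input: hmcoc
Reversed: cocmh
  Compare pos 0 ('h') with pos 4 ('c'): MISMATCH
  Compare pos 1 ('m') with pos 3 ('o'): MISMATCH
Result: not a palindrome

0


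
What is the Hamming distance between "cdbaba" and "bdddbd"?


Comparing "cdbaba" and "bdddbd" position by position:
  Position 0: 'c' vs 'b' => differ
  Position 1: 'd' vs 'd' => same
  Position 2: 'b' vs 'd' => differ
  Position 3: 'a' vs 'd' => differ
  Position 4: 'b' vs 'b' => same
  Position 5: 'a' vs 'd' => differ
Total differences (Hamming distance): 4

4


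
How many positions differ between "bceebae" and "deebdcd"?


Comparing "bceebae" and "deebdcd" position by position:
  Position 0: 'b' vs 'd' => DIFFER
  Position 1: 'c' vs 'e' => DIFFER
  Position 2: 'e' vs 'e' => same
  Position 3: 'e' vs 'b' => DIFFER
  Position 4: 'b' vs 'd' => DIFFER
  Position 5: 'a' vs 'c' => DIFFER
  Position 6: 'e' vs 'd' => DIFFER
Positions that differ: 6

6


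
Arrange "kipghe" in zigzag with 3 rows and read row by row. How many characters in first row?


Zigzag "kipghe" into 3 rows:
Placing characters:
  'k' => row 0
  'i' => row 1
  'p' => row 2
  'g' => row 1
  'h' => row 0
  'e' => row 1
Rows:
  Row 0: "kh"
  Row 1: "ige"
  Row 2: "p"
First row length: 2

2


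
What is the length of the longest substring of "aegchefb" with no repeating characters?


Input: "aegchefb"
Sliding window (track last position of each char):
  Position 0 ('a'): window [0,0] length 1 -- new best
  Position 1 ('e'): window [0,1] length 2 -- new best
  Position 2 ('g'): window [0,2] length 3 -- new best
  Position 3 ('c'): window [0,3] length 4 -- new best
  Position 4 ('h'): window [0,4] length 5 -- new best
  Position 5 ('e'): repeat (last at 1), move window start to 2
  Position 5 ('e'): window [2,5] length 4
  Position 6 ('f'): window [2,6] length 5
  Position 7 ('b'): window [2,7] length 6 -- new best
Longest substring with no repeats: "gchefb" with length 6

6


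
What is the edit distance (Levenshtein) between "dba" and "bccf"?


Computing edit distance: "dba" -> "bccf"
DP table:
           b    c    c    f
      0    1    2    3    4
  d   1    1    2    3    4
  b   2    1    2    3    4
  a   3    2    2    3    4
Edit distance = dp[3][4] = 4

4


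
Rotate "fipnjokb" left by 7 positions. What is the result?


Input: "fipnjokb", rotate left by 7
First 7 characters: "fipnjok"
Remaining characters: "b"
Concatenate remaining + first: "b" + "fipnjok" = "bfipnjok"

bfipnjok


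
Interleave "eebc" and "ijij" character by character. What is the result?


Interleaving "eebc" and "ijij":
  Position 0: 'e' from first, 'i' from second => "ei"
  Position 1: 'e' from first, 'j' from second => "ej"
  Position 2: 'b' from first, 'i' from second => "bi"
  Position 3: 'c' from first, 'j' from second => "cj"
Result: eiejbicj

eiejbicj


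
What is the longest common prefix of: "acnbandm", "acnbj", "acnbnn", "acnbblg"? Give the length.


Words: acnbandm, acnbj, acnbnn, acnbblg
  Position 0: all 'a' => match
  Position 1: all 'c' => match
  Position 2: all 'n' => match
  Position 3: all 'b' => match
  Position 4: ('a', 'j', 'n', 'b') => mismatch, stop
LCP = "acnb" (length 4)

4


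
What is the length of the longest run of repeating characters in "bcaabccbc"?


Input: "bcaabccbc"
Scanning for longest run:
  Position 1 ('c'): new char, reset run to 1
  Position 2 ('a'): new char, reset run to 1
  Position 3 ('a'): continues run of 'a', length=2
  Position 4 ('b'): new char, reset run to 1
  Position 5 ('c'): new char, reset run to 1
  Position 6 ('c'): continues run of 'c', length=2
  Position 7 ('b'): new char, reset run to 1
  Position 8 ('c'): new char, reset run to 1
Longest run: 'a' with length 2

2


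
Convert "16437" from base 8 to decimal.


Input: "16437" in base 8
Positional expansion:
  Digit '1' (value 1) x 8^4 = 4096
  Digit '6' (value 6) x 8^3 = 3072
  Digit '4' (value 4) x 8^2 = 256
  Digit '3' (value 3) x 8^1 = 24
  Digit '7' (value 7) x 8^0 = 7
Sum = 7455

7455


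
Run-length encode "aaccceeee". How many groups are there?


Input: aaccceeee
Scanning for consecutive runs:
  Group 1: 'a' x 2 (positions 0-1)
  Group 2: 'c' x 3 (positions 2-4)
  Group 3: 'e' x 4 (positions 5-8)
Total groups: 3

3


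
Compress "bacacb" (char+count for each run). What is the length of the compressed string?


Input: bacacb
Runs:
  'b' x 1 => "b1"
  'a' x 1 => "a1"
  'c' x 1 => "c1"
  'a' x 1 => "a1"
  'c' x 1 => "c1"
  'b' x 1 => "b1"
Compressed: "b1a1c1a1c1b1"
Compressed length: 12

12


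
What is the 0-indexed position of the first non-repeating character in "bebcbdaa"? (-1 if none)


Input: bebcbdaa
Character frequencies:
  'a': 2
  'b': 3
  'c': 1
  'd': 1
  'e': 1
Scanning left to right for freq == 1:
  Position 0 ('b'): freq=3, skip
  Position 1 ('e'): unique! => answer = 1

1


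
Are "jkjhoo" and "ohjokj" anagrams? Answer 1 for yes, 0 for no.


Strings: "jkjhoo", "ohjokj"
Sorted first:  hjjkoo
Sorted second: hjjkoo
Sorted forms match => anagrams

1


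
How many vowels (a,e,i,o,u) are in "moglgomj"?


Input: moglgomj
Checking each character:
  'm' at position 0: consonant
  'o' at position 1: vowel (running total: 1)
  'g' at position 2: consonant
  'l' at position 3: consonant
  'g' at position 4: consonant
  'o' at position 5: vowel (running total: 2)
  'm' at position 6: consonant
  'j' at position 7: consonant
Total vowels: 2

2


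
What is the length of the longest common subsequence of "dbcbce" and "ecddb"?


LCS of "dbcbce" and "ecddb"
DP table:
           e    c    d    d    b
      0    0    0    0    0    0
  d   0    0    0    1    1    1
  b   0    0    0    1    1    2
  c   0    0    1    1    1    2
  b   0    0    1    1    1    2
  c   0    0    1    1    1    2
  e   0    1    1    1    1    2
LCS length = dp[6][5] = 2

2


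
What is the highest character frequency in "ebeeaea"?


Input: ebeeaea
Character counts:
  'a': 2
  'b': 1
  'e': 4
Maximum frequency: 4

4


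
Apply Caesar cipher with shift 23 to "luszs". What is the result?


Caesar cipher: shift "luszs" by 23
  'l' (pos 11) + 23 = pos 8 = 'i'
  'u' (pos 20) + 23 = pos 17 = 'r'
  's' (pos 18) + 23 = pos 15 = 'p'
  'z' (pos 25) + 23 = pos 22 = 'w'
  's' (pos 18) + 23 = pos 15 = 'p'
Result: irpwp

irpwp


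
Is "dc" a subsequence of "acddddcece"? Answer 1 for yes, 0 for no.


Check if "dc" is a subsequence of "acddddcece"
Greedy scan:
  Position 0 ('a'): no match needed
  Position 1 ('c'): no match needed
  Position 2 ('d'): matches sub[0] = 'd'
  Position 3 ('d'): no match needed
  Position 4 ('d'): no match needed
  Position 5 ('d'): no match needed
  Position 6 ('c'): matches sub[1] = 'c'
  Position 7 ('e'): no match needed
  Position 8 ('c'): no match needed
  Position 9 ('e'): no match needed
All 2 characters matched => is a subsequence

1


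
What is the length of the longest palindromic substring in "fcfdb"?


Input: "fcfdb"
Checking substrings for palindromes:
  [0:3] "fcf" (len 3) => palindrome
Longest palindromic substring: "fcf" with length 3

3


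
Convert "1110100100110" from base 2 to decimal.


Input: "1110100100110" in base 2
Positional expansion:
  Digit '1' (value 1) x 2^12 = 4096
  Digit '1' (value 1) x 2^11 = 2048
  Digit '1' (value 1) x 2^10 = 1024
  Digit '0' (value 0) x 2^9 = 0
  Digit '1' (value 1) x 2^8 = 256
  Digit '0' (value 0) x 2^7 = 0
  Digit '0' (value 0) x 2^6 = 0
  Digit '1' (value 1) x 2^5 = 32
  Digit '0' (value 0) x 2^4 = 0
  Digit '0' (value 0) x 2^3 = 0
  Digit '1' (value 1) x 2^2 = 4
  Digit '1' (value 1) x 2^1 = 2
  Digit '0' (value 0) x 2^0 = 0
Sum = 7462

7462


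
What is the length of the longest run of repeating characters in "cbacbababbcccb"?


Input: "cbacbababbcccb"
Scanning for longest run:
  Position 1 ('b'): new char, reset run to 1
  Position 2 ('a'): new char, reset run to 1
  Position 3 ('c'): new char, reset run to 1
  Position 4 ('b'): new char, reset run to 1
  Position 5 ('a'): new char, reset run to 1
  Position 6 ('b'): new char, reset run to 1
  Position 7 ('a'): new char, reset run to 1
  Position 8 ('b'): new char, reset run to 1
  Position 9 ('b'): continues run of 'b', length=2
  Position 10 ('c'): new char, reset run to 1
  Position 11 ('c'): continues run of 'c', length=2
  Position 12 ('c'): continues run of 'c', length=3
  Position 13 ('b'): new char, reset run to 1
Longest run: 'c' with length 3

3


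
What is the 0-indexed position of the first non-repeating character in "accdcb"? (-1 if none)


Input: accdcb
Character frequencies:
  'a': 1
  'b': 1
  'c': 3
  'd': 1
Scanning left to right for freq == 1:
  Position 0 ('a'): unique! => answer = 0

0


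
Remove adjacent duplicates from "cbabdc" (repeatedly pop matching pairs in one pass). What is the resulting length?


Input: cbabdc
Stack-based adjacent duplicate removal:
  Read 'c': push. Stack: c
  Read 'b': push. Stack: cb
  Read 'a': push. Stack: cba
  Read 'b': push. Stack: cbab
  Read 'd': push. Stack: cbabd
  Read 'c': push. Stack: cbabdc
Final stack: "cbabdc" (length 6)

6


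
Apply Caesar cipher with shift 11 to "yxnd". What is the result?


Caesar cipher: shift "yxnd" by 11
  'y' (pos 24) + 11 = pos 9 = 'j'
  'x' (pos 23) + 11 = pos 8 = 'i'
  'n' (pos 13) + 11 = pos 24 = 'y'
  'd' (pos 3) + 11 = pos 14 = 'o'
Result: jiyo

jiyo


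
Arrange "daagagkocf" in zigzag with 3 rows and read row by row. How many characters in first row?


Zigzag "daagagkocf" into 3 rows:
Placing characters:
  'd' => row 0
  'a' => row 1
  'a' => row 2
  'g' => row 1
  'a' => row 0
  'g' => row 1
  'k' => row 2
  'o' => row 1
  'c' => row 0
  'f' => row 1
Rows:
  Row 0: "dac"
  Row 1: "aggof"
  Row 2: "ak"
First row length: 3

3


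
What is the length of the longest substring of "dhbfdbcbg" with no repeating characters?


Input: "dhbfdbcbg"
Sliding window (track last position of each char):
  Position 0 ('d'): window [0,0] length 1 -- new best
  Position 1 ('h'): window [0,1] length 2 -- new best
  Position 2 ('b'): window [0,2] length 3 -- new best
  Position 3 ('f'): window [0,3] length 4 -- new best
  Position 4 ('d'): repeat (last at 0), move window start to 1
  Position 4 ('d'): window [1,4] length 4
  Position 5 ('b'): repeat (last at 2), move window start to 3
  Position 5 ('b'): window [3,5] length 3
  Position 6 ('c'): window [3,6] length 4
  Position 7 ('b'): repeat (last at 5), move window start to 6
  Position 7 ('b'): window [6,7] length 2
  Position 8 ('g'): window [6,8] length 3
Longest substring with no repeats: "dhbf" with length 4

4


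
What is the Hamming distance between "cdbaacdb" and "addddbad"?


Comparing "cdbaacdb" and "addddbad" position by position:
  Position 0: 'c' vs 'a' => differ
  Position 1: 'd' vs 'd' => same
  Position 2: 'b' vs 'd' => differ
  Position 3: 'a' vs 'd' => differ
  Position 4: 'a' vs 'd' => differ
  Position 5: 'c' vs 'b' => differ
  Position 6: 'd' vs 'a' => differ
  Position 7: 'b' vs 'd' => differ
Total differences (Hamming distance): 7

7


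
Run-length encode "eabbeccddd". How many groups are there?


Input: eabbeccddd
Scanning for consecutive runs:
  Group 1: 'e' x 1 (positions 0-0)
  Group 2: 'a' x 1 (positions 1-1)
  Group 3: 'b' x 2 (positions 2-3)
  Group 4: 'e' x 1 (positions 4-4)
  Group 5: 'c' x 2 (positions 5-6)
  Group 6: 'd' x 3 (positions 7-9)
Total groups: 6

6


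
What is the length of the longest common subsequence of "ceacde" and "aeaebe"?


LCS of "ceacde" and "aeaebe"
DP table:
           a    e    a    e    b    e
      0    0    0    0    0    0    0
  c   0    0    0    0    0    0    0
  e   0    0    1    1    1    1    1
  a   0    1    1    2    2    2    2
  c   0    1    1    2    2    2    2
  d   0    1    1    2    2    2    2
  e   0    1    2    2    3    3    3
LCS length = dp[6][6] = 3

3


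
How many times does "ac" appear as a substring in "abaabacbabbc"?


Searching for "ac" in "abaabacbabbc"
Scanning each position:
  Position 0: "ab" => no
  Position 1: "ba" => no
  Position 2: "aa" => no
  Position 3: "ab" => no
  Position 4: "ba" => no
  Position 5: "ac" => MATCH
  Position 6: "cb" => no
  Position 7: "ba" => no
  Position 8: "ab" => no
  Position 9: "bb" => no
  Position 10: "bc" => no
Total occurrences: 1

1


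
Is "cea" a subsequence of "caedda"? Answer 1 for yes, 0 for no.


Check if "cea" is a subsequence of "caedda"
Greedy scan:
  Position 0 ('c'): matches sub[0] = 'c'
  Position 1 ('a'): no match needed
  Position 2 ('e'): matches sub[1] = 'e'
  Position 3 ('d'): no match needed
  Position 4 ('d'): no match needed
  Position 5 ('a'): matches sub[2] = 'a'
All 3 characters matched => is a subsequence

1


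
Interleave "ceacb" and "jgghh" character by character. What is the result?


Interleaving "ceacb" and "jgghh":
  Position 0: 'c' from first, 'j' from second => "cj"
  Position 1: 'e' from first, 'g' from second => "eg"
  Position 2: 'a' from first, 'g' from second => "ag"
  Position 3: 'c' from first, 'h' from second => "ch"
  Position 4: 'b' from first, 'h' from second => "bh"
Result: cjegagchbh

cjegagchbh


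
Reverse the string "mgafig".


Input: mgafig
Reading characters right to left:
  Position 5: 'g'
  Position 4: 'i'
  Position 3: 'f'
  Position 2: 'a'
  Position 1: 'g'
  Position 0: 'm'
Reversed: gifagm

gifagm


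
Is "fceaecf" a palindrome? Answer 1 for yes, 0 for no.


Input: fceaecf
Reversed: fceaecf
  Compare pos 0 ('f') with pos 6 ('f'): match
  Compare pos 1 ('c') with pos 5 ('c'): match
  Compare pos 2 ('e') with pos 4 ('e'): match
Result: palindrome

1


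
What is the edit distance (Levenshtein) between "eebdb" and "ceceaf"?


Computing edit distance: "eebdb" -> "ceceaf"
DP table:
           c    e    c    e    a    f
      0    1    2    3    4    5    6
  e   1    1    1    2    3    4    5
  e   2    2    1    2    2    3    4
  b   3    3    2    2    3    3    4
  d   4    4    3    3    3    4    4
  b   5    5    4    4    4    4    5
Edit distance = dp[5][6] = 5

5


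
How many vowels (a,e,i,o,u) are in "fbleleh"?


Input: fbleleh
Checking each character:
  'f' at position 0: consonant
  'b' at position 1: consonant
  'l' at position 2: consonant
  'e' at position 3: vowel (running total: 1)
  'l' at position 4: consonant
  'e' at position 5: vowel (running total: 2)
  'h' at position 6: consonant
Total vowels: 2

2


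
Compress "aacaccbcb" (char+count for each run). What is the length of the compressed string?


Input: aacaccbcb
Runs:
  'a' x 2 => "a2"
  'c' x 1 => "c1"
  'a' x 1 => "a1"
  'c' x 2 => "c2"
  'b' x 1 => "b1"
  'c' x 1 => "c1"
  'b' x 1 => "b1"
Compressed: "a2c1a1c2b1c1b1"
Compressed length: 14

14


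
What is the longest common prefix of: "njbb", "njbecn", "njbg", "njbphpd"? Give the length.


Words: njbb, njbecn, njbg, njbphpd
  Position 0: all 'n' => match
  Position 1: all 'j' => match
  Position 2: all 'b' => match
  Position 3: ('b', 'e', 'g', 'p') => mismatch, stop
LCP = "njb" (length 3)

3


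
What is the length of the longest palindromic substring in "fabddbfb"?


Input: "fabddbfb"
Checking substrings for palindromes:
  [2:6] "bddb" (len 4) => palindrome
  [5:8] "bfb" (len 3) => palindrome
  [3:5] "dd" (len 2) => palindrome
Longest palindromic substring: "bddb" with length 4

4


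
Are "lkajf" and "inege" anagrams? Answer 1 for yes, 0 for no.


Strings: "lkajf", "inege"
Sorted first:  afjkl
Sorted second: eegin
Differ at position 0: 'a' vs 'e' => not anagrams

0


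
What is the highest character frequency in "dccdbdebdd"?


Input: dccdbdebdd
Character counts:
  'b': 2
  'c': 2
  'd': 5
  'e': 1
Maximum frequency: 5

5


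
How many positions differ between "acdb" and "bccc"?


Comparing "acdb" and "bccc" position by position:
  Position 0: 'a' vs 'b' => DIFFER
  Position 1: 'c' vs 'c' => same
  Position 2: 'd' vs 'c' => DIFFER
  Position 3: 'b' vs 'c' => DIFFER
Positions that differ: 3

3


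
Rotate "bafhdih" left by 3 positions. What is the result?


Input: "bafhdih", rotate left by 3
First 3 characters: "baf"
Remaining characters: "hdih"
Concatenate remaining + first: "hdih" + "baf" = "hdihbaf"

hdihbaf


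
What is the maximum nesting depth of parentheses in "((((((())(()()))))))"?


Input: "((((((())(()()))))))"
Tracking depth:
  Position 0 '(': depth becomes 1
  Position 1 '(': depth becomes 2
  Position 2 '(': depth becomes 3
  Position 3 '(': depth becomes 4
  Position 4 '(': depth becomes 5
  Position 5 '(': depth becomes 6
  Position 6 '(': depth becomes 7
  Position 7 ')': depth becomes 6
  Position 8 ')': depth becomes 5
  Position 9 '(': depth becomes 6
  Position 10 '(': depth becomes 7
  Position 11 ')': depth becomes 6
  Position 12 '(': depth becomes 7
  Position 13 ')': depth becomes 6
  Position 14 ')': depth becomes 5
  Position 15 ')': depth becomes 4
  Position 16 ')': depth becomes 3
  Position 17 ')': depth becomes 2
  Position 18 ')': depth becomes 1
  Position 19 ')': depth becomes 0
Maximum depth reached: 7

7


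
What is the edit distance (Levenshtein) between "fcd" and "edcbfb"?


Computing edit distance: "fcd" -> "edcbfb"
DP table:
           e    d    c    b    f    b
      0    1    2    3    4    5    6
  f   1    1    2    3    4    4    5
  c   2    2    2    2    3    4    5
  d   3    3    2    3    3    4    5
Edit distance = dp[3][6] = 5

5


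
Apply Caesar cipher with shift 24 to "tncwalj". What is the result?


Caesar cipher: shift "tncwalj" by 24
  't' (pos 19) + 24 = pos 17 = 'r'
  'n' (pos 13) + 24 = pos 11 = 'l'
  'c' (pos 2) + 24 = pos 0 = 'a'
  'w' (pos 22) + 24 = pos 20 = 'u'
  'a' (pos 0) + 24 = pos 24 = 'y'
  'l' (pos 11) + 24 = pos 9 = 'j'
  'j' (pos 9) + 24 = pos 7 = 'h'
Result: rlauyjh

rlauyjh


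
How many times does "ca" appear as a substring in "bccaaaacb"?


Searching for "ca" in "bccaaaacb"
Scanning each position:
  Position 0: "bc" => no
  Position 1: "cc" => no
  Position 2: "ca" => MATCH
  Position 3: "aa" => no
  Position 4: "aa" => no
  Position 5: "aa" => no
  Position 6: "ac" => no
  Position 7: "cb" => no
Total occurrences: 1

1


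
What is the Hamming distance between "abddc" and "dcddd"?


Comparing "abddc" and "dcddd" position by position:
  Position 0: 'a' vs 'd' => differ
  Position 1: 'b' vs 'c' => differ
  Position 2: 'd' vs 'd' => same
  Position 3: 'd' vs 'd' => same
  Position 4: 'c' vs 'd' => differ
Total differences (Hamming distance): 3

3


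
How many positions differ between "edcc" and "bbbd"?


Comparing "edcc" and "bbbd" position by position:
  Position 0: 'e' vs 'b' => DIFFER
  Position 1: 'd' vs 'b' => DIFFER
  Position 2: 'c' vs 'b' => DIFFER
  Position 3: 'c' vs 'd' => DIFFER
Positions that differ: 4

4


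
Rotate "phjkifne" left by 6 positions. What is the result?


Input: "phjkifne", rotate left by 6
First 6 characters: "phjkif"
Remaining characters: "ne"
Concatenate remaining + first: "ne" + "phjkif" = "nephjkif"

nephjkif


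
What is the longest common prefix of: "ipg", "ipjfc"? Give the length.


Words: ipg, ipjfc
  Position 0: all 'i' => match
  Position 1: all 'p' => match
  Position 2: ('g', 'j') => mismatch, stop
LCP = "ip" (length 2)

2


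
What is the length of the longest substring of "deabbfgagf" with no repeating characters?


Input: "deabbfgagf"
Sliding window (track last position of each char):
  Position 0 ('d'): window [0,0] length 1 -- new best
  Position 1 ('e'): window [0,1] length 2 -- new best
  Position 2 ('a'): window [0,2] length 3 -- new best
  Position 3 ('b'): window [0,3] length 4 -- new best
  Position 4 ('b'): repeat (last at 3), move window start to 4
  Position 4 ('b'): window [4,4] length 1
  Position 5 ('f'): window [4,5] length 2
  Position 6 ('g'): window [4,6] length 3
  Position 7 ('a'): window [4,7] length 4
  Position 8 ('g'): repeat (last at 6), move window start to 7
  Position 8 ('g'): window [7,8] length 2
  Position 9 ('f'): window [7,9] length 3
Longest substring with no repeats: "deab" with length 4

4


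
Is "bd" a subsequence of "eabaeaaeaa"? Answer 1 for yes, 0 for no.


Check if "bd" is a subsequence of "eabaeaaeaa"
Greedy scan:
  Position 0 ('e'): no match needed
  Position 1 ('a'): no match needed
  Position 2 ('b'): matches sub[0] = 'b'
  Position 3 ('a'): no match needed
  Position 4 ('e'): no match needed
  Position 5 ('a'): no match needed
  Position 6 ('a'): no match needed
  Position 7 ('e'): no match needed
  Position 8 ('a'): no match needed
  Position 9 ('a'): no match needed
Only matched 1/2 characters => not a subsequence

0


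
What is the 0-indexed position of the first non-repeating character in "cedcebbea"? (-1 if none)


Input: cedcebbea
Character frequencies:
  'a': 1
  'b': 2
  'c': 2
  'd': 1
  'e': 3
Scanning left to right for freq == 1:
  Position 0 ('c'): freq=2, skip
  Position 1 ('e'): freq=3, skip
  Position 2 ('d'): unique! => answer = 2

2


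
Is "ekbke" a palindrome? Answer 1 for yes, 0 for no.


Input: ekbke
Reversed: ekbke
  Compare pos 0 ('e') with pos 4 ('e'): match
  Compare pos 1 ('k') with pos 3 ('k'): match
Result: palindrome

1


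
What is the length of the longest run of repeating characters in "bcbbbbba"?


Input: "bcbbbbba"
Scanning for longest run:
  Position 1 ('c'): new char, reset run to 1
  Position 2 ('b'): new char, reset run to 1
  Position 3 ('b'): continues run of 'b', length=2
  Position 4 ('b'): continues run of 'b', length=3
  Position 5 ('b'): continues run of 'b', length=4
  Position 6 ('b'): continues run of 'b', length=5
  Position 7 ('a'): new char, reset run to 1
Longest run: 'b' with length 5

5


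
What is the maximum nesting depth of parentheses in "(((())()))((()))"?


Input: "(((())()))((()))"
Tracking depth:
  Position 0 '(': depth becomes 1
  Position 1 '(': depth becomes 2
  Position 2 '(': depth becomes 3
  Position 3 '(': depth becomes 4
  Position 4 ')': depth becomes 3
  Position 5 ')': depth becomes 2
  Position 6 '(': depth becomes 3
  Position 7 ')': depth becomes 2
  Position 8 ')': depth becomes 1
  Position 9 ')': depth becomes 0
  Position 10 '(': depth becomes 1
  Position 11 '(': depth becomes 2
  Position 12 '(': depth becomes 3
  Position 13 ')': depth becomes 2
  Position 14 ')': depth becomes 1
  Position 15 ')': depth becomes 0
Maximum depth reached: 4

4


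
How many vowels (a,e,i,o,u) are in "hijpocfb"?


Input: hijpocfb
Checking each character:
  'h' at position 0: consonant
  'i' at position 1: vowel (running total: 1)
  'j' at position 2: consonant
  'p' at position 3: consonant
  'o' at position 4: vowel (running total: 2)
  'c' at position 5: consonant
  'f' at position 6: consonant
  'b' at position 7: consonant
Total vowels: 2

2


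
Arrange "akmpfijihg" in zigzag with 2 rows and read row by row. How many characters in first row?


Zigzag "akmpfijihg" into 2 rows:
Placing characters:
  'a' => row 0
  'k' => row 1
  'm' => row 0
  'p' => row 1
  'f' => row 0
  'i' => row 1
  'j' => row 0
  'i' => row 1
  'h' => row 0
  'g' => row 1
Rows:
  Row 0: "amfjh"
  Row 1: "kpiig"
First row length: 5

5


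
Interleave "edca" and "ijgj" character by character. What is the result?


Interleaving "edca" and "ijgj":
  Position 0: 'e' from first, 'i' from second => "ei"
  Position 1: 'd' from first, 'j' from second => "dj"
  Position 2: 'c' from first, 'g' from second => "cg"
  Position 3: 'a' from first, 'j' from second => "aj"
Result: eidjcgaj

eidjcgaj


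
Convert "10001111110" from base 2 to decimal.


Input: "10001111110" in base 2
Positional expansion:
  Digit '1' (value 1) x 2^10 = 1024
  Digit '0' (value 0) x 2^9 = 0
  Digit '0' (value 0) x 2^8 = 0
  Digit '0' (value 0) x 2^7 = 0
  Digit '1' (value 1) x 2^6 = 64
  Digit '1' (value 1) x 2^5 = 32
  Digit '1' (value 1) x 2^4 = 16
  Digit '1' (value 1) x 2^3 = 8
  Digit '1' (value 1) x 2^2 = 4
  Digit '1' (value 1) x 2^1 = 2
  Digit '0' (value 0) x 2^0 = 0
Sum = 1150

1150


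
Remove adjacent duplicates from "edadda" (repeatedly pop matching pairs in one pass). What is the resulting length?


Input: edadda
Stack-based adjacent duplicate removal:
  Read 'e': push. Stack: e
  Read 'd': push. Stack: ed
  Read 'a': push. Stack: eda
  Read 'd': push. Stack: edad
  Read 'd': matches stack top 'd' => pop. Stack: eda
  Read 'a': matches stack top 'a' => pop. Stack: ed
Final stack: "ed" (length 2)

2


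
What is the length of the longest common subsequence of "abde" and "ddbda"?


LCS of "abde" and "ddbda"
DP table:
           d    d    b    d    a
      0    0    0    0    0    0
  a   0    0    0    0    0    1
  b   0    0    0    1    1    1
  d   0    1    1    1    2    2
  e   0    1    1    1    2    2
LCS length = dp[4][5] = 2

2


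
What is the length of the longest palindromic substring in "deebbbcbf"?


Input: "deebbbcbf"
Checking substrings for palindromes:
  [3:6] "bbb" (len 3) => palindrome
  [5:8] "bcb" (len 3) => palindrome
  [1:3] "ee" (len 2) => palindrome
  [3:5] "bb" (len 2) => palindrome
  [4:6] "bb" (len 2) => palindrome
Longest palindromic substring: "bbb" with length 3

3


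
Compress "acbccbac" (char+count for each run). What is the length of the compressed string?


Input: acbccbac
Runs:
  'a' x 1 => "a1"
  'c' x 1 => "c1"
  'b' x 1 => "b1"
  'c' x 2 => "c2"
  'b' x 1 => "b1"
  'a' x 1 => "a1"
  'c' x 1 => "c1"
Compressed: "a1c1b1c2b1a1c1"
Compressed length: 14

14


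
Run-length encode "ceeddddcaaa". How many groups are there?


Input: ceeddddcaaa
Scanning for consecutive runs:
  Group 1: 'c' x 1 (positions 0-0)
  Group 2: 'e' x 2 (positions 1-2)
  Group 3: 'd' x 4 (positions 3-6)
  Group 4: 'c' x 1 (positions 7-7)
  Group 5: 'a' x 3 (positions 8-10)
Total groups: 5

5


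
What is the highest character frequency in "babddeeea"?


Input: babddeeea
Character counts:
  'a': 2
  'b': 2
  'd': 2
  'e': 3
Maximum frequency: 3

3


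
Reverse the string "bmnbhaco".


Input: bmnbhaco
Reading characters right to left:
  Position 7: 'o'
  Position 6: 'c'
  Position 5: 'a'
  Position 4: 'h'
  Position 3: 'b'
  Position 2: 'n'
  Position 1: 'm'
  Position 0: 'b'
Reversed: ocahbnmb

ocahbnmb


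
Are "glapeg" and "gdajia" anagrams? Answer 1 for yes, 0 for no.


Strings: "glapeg", "gdajia"
Sorted first:  aegglp
Sorted second: aadgij
Differ at position 1: 'e' vs 'a' => not anagrams

0


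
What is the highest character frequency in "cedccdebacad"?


Input: cedccdebacad
Character counts:
  'a': 2
  'b': 1
  'c': 4
  'd': 3
  'e': 2
Maximum frequency: 4

4


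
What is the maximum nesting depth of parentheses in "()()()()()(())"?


Input: "()()()()()(())"
Tracking depth:
  Position 0 '(': depth becomes 1
  Position 1 ')': depth becomes 0
  Position 2 '(': depth becomes 1
  Position 3 ')': depth becomes 0
  Position 4 '(': depth becomes 1
  Position 5 ')': depth becomes 0
  Position 6 '(': depth becomes 1
  Position 7 ')': depth becomes 0
  Position 8 '(': depth becomes 1
  Position 9 ')': depth becomes 0
  Position 10 '(': depth becomes 1
  Position 11 '(': depth becomes 2
  Position 12 ')': depth becomes 1
  Position 13 ')': depth becomes 0
Maximum depth reached: 2

2


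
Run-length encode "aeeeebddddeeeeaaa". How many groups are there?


Input: aeeeebddddeeeeaaa
Scanning for consecutive runs:
  Group 1: 'a' x 1 (positions 0-0)
  Group 2: 'e' x 4 (positions 1-4)
  Group 3: 'b' x 1 (positions 5-5)
  Group 4: 'd' x 4 (positions 6-9)
  Group 5: 'e' x 4 (positions 10-13)
  Group 6: 'a' x 3 (positions 14-16)
Total groups: 6

6


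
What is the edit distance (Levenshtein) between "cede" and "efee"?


Computing edit distance: "cede" -> "efee"
DP table:
           e    f    e    e
      0    1    2    3    4
  c   1    1    2    3    4
  e   2    1    2    2    3
  d   3    2    2    3    3
  e   4    3    3    2    3
Edit distance = dp[4][4] = 3

3


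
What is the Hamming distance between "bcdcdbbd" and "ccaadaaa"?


Comparing "bcdcdbbd" and "ccaadaaa" position by position:
  Position 0: 'b' vs 'c' => differ
  Position 1: 'c' vs 'c' => same
  Position 2: 'd' vs 'a' => differ
  Position 3: 'c' vs 'a' => differ
  Position 4: 'd' vs 'd' => same
  Position 5: 'b' vs 'a' => differ
  Position 6: 'b' vs 'a' => differ
  Position 7: 'd' vs 'a' => differ
Total differences (Hamming distance): 6

6


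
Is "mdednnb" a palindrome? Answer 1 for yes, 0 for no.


Input: mdednnb
Reversed: bnndedm
  Compare pos 0 ('m') with pos 6 ('b'): MISMATCH
  Compare pos 1 ('d') with pos 5 ('n'): MISMATCH
  Compare pos 2 ('e') with pos 4 ('n'): MISMATCH
Result: not a palindrome

0
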